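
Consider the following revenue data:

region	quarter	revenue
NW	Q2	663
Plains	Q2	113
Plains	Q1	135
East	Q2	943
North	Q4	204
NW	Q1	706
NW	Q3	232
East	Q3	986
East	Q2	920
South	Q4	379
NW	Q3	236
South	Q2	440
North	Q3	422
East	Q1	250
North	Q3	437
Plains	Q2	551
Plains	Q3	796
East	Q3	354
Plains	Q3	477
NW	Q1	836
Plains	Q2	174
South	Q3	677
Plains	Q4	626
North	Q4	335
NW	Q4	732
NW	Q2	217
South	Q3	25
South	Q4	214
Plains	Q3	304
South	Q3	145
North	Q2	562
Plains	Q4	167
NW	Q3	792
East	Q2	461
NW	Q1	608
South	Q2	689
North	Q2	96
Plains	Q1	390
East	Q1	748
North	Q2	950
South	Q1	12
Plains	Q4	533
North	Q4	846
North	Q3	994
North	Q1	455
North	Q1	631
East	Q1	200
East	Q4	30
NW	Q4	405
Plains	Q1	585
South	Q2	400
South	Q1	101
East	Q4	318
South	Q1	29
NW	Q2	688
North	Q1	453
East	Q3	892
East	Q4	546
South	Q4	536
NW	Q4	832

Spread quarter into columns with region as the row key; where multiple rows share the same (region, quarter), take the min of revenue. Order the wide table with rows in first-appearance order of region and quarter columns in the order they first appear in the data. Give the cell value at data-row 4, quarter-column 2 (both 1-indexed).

453

With rows in first-appearance order of region, row 4 is region=North. quarter columns in first-appearance order: Q2, Q1, Q4, Q3; column 2 is Q1.
Long rows with region=North, quarter=Q1: min(455, 631, 453) = 453.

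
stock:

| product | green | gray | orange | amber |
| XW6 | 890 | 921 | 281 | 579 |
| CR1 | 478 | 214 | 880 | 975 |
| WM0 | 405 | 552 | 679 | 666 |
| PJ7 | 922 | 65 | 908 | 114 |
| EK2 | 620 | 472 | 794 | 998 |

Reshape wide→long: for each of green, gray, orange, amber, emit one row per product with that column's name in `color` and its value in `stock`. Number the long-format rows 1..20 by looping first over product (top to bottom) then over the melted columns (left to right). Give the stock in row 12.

666

20 rows total (5 × 4). Row 12: index ⌊(12-1)/4⌋ = 2 into product → WM0; (12-1) mod 4 = 3 into the melted columns → amber.
So row 12 is (WM0, amber, 666); stock = 666.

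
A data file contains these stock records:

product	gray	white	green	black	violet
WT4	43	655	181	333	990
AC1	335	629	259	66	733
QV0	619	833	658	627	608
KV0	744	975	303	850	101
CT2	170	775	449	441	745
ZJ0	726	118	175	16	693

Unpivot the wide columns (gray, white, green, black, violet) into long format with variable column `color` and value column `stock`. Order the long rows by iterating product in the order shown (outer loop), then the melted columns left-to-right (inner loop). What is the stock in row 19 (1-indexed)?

850

30 rows total (6 × 5). Row 19: index ⌊(19-1)/5⌋ = 3 into product → KV0; (19-1) mod 5 = 3 into the melted columns → black.
So row 19 is (KV0, black, 850); stock = 850.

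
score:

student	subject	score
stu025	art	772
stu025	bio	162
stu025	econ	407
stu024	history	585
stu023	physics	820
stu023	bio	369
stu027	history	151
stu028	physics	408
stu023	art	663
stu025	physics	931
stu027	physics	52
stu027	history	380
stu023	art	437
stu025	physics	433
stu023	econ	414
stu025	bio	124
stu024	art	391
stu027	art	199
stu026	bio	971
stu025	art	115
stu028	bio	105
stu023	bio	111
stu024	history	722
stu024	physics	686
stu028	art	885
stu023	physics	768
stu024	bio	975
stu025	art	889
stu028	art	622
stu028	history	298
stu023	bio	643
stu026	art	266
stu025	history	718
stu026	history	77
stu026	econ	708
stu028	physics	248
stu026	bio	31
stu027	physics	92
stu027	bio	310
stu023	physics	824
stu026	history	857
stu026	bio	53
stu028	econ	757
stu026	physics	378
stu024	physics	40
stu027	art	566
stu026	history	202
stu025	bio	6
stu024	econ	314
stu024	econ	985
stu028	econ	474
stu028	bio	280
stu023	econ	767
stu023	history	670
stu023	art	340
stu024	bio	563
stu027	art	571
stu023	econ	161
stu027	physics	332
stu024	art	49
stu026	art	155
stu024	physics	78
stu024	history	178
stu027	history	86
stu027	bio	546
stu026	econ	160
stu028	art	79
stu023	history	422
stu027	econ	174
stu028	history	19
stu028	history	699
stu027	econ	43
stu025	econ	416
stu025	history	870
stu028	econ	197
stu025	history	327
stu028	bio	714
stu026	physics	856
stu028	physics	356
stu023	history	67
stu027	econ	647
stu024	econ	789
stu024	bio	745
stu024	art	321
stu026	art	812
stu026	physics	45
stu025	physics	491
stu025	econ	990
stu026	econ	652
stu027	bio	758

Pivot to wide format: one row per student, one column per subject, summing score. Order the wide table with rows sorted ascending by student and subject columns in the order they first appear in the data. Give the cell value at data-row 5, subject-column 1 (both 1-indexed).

1336

With rows sorted ascending by student, row 5 is student=stu027. subject columns in first-appearance order: art, bio, econ, history, physics; column 1 is art.
Long rows with student=stu027, subject=art: 199 + 566 + 571 = 1336.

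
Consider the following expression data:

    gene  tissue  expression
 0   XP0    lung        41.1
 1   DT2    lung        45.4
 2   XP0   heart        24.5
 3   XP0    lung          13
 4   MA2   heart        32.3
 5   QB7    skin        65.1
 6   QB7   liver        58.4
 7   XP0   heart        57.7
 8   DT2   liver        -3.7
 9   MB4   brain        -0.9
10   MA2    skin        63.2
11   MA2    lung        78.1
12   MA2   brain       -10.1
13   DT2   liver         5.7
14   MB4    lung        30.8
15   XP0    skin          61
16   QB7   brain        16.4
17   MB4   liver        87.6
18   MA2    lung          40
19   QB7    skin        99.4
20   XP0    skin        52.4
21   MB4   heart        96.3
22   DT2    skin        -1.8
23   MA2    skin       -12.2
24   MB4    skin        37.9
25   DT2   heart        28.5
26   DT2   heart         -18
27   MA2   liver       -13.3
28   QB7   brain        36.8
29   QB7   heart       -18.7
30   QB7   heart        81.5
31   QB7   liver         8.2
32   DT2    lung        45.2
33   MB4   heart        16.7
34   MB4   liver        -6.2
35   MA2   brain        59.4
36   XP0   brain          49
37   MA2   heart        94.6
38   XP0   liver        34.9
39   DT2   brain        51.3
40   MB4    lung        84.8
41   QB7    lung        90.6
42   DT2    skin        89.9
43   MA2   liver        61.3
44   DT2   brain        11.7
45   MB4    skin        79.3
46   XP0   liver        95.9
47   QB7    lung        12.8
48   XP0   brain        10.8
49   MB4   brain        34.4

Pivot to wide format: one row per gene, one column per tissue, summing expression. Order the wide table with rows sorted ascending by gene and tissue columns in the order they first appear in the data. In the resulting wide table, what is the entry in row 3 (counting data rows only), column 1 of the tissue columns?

115.6

With rows sorted ascending by gene, row 3 is gene=MB4. tissue columns in first-appearance order: lung, heart, skin, liver, brain; column 1 is lung.
Long rows with gene=MB4, tissue=lung: 30.8 + 84.8 = 115.6.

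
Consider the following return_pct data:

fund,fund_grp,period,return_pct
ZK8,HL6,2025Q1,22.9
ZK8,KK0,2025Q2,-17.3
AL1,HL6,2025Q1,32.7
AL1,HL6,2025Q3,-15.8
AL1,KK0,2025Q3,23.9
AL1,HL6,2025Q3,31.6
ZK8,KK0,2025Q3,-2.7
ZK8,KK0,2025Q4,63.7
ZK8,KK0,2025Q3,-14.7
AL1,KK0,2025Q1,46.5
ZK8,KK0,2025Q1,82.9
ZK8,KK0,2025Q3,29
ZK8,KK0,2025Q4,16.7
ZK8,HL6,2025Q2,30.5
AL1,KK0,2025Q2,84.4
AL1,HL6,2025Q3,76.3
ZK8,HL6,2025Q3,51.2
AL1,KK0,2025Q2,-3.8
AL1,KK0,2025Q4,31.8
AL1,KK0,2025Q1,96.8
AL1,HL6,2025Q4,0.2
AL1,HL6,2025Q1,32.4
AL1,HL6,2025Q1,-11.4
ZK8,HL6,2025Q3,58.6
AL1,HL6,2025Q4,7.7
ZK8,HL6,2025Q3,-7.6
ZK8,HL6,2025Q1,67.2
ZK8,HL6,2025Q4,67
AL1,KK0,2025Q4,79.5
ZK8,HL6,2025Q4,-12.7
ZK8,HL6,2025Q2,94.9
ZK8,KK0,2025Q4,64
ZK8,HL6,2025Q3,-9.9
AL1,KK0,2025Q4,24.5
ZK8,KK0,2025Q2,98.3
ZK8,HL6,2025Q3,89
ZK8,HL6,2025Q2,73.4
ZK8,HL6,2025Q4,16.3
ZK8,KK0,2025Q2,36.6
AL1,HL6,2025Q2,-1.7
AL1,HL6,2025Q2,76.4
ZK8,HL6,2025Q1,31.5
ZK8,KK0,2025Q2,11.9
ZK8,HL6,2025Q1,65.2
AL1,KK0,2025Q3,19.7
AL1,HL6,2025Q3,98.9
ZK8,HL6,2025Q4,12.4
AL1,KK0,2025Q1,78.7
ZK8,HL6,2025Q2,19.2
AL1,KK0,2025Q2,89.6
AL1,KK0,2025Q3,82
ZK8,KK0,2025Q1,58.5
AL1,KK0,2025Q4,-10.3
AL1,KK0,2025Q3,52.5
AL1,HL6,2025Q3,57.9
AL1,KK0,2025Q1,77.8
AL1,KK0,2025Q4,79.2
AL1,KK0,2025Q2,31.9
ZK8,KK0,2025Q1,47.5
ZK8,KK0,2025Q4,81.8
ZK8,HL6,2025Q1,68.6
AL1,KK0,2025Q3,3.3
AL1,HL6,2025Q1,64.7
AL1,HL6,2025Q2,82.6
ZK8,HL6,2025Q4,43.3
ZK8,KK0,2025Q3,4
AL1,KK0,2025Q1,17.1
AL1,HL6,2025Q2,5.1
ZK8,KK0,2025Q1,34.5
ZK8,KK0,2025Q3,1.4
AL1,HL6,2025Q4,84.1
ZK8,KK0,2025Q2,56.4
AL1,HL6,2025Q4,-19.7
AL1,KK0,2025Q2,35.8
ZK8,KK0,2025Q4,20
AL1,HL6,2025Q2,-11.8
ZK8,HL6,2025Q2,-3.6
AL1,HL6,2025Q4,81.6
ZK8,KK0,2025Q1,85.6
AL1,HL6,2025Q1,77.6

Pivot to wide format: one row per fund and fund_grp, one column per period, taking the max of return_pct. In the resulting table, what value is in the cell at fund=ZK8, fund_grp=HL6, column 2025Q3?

Rows with fund=ZK8, fund_grp=HL6 and period=2025Q3: return_pct values are 51.2, 58.6, -7.6, -9.9, 89.
max(51.2, 58.6, -7.6, -9.9, 89) = 89.

89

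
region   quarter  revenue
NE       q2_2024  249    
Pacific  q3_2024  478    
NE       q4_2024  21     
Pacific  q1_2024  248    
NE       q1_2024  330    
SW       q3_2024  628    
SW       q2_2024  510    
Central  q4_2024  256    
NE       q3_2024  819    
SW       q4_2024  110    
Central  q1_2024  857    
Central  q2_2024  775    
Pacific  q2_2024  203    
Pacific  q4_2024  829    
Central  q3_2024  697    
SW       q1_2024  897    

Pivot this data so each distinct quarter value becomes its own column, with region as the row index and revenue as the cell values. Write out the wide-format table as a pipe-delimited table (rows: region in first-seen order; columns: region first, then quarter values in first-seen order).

Columns: region plus the 4 distinct quarter values (q2_2024, q3_2024, q4_2024, q1_2024).
For example, row NE column q2_2024 takes revenue=249 from the long row (NE, q2_2024).

| region | q2_2024 | q3_2024 | q4_2024 | q1_2024 |
| NE | 249 | 819 | 21 | 330 |
| Pacific | 203 | 478 | 829 | 248 |
| SW | 510 | 628 | 110 | 897 |
| Central | 775 | 697 | 256 | 857 |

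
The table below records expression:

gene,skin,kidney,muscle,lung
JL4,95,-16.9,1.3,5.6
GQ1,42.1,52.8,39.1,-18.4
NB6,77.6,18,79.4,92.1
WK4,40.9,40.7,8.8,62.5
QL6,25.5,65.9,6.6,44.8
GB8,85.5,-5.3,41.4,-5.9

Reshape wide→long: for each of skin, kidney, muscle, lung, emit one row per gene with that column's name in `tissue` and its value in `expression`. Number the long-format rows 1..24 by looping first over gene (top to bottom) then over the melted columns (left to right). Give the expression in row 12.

92.1

24 rows total (6 × 4). Row 12: index ⌊(12-1)/4⌋ = 2 into gene → NB6; (12-1) mod 4 = 3 into the melted columns → lung.
So row 12 is (NB6, lung, 92.1); expression = 92.1.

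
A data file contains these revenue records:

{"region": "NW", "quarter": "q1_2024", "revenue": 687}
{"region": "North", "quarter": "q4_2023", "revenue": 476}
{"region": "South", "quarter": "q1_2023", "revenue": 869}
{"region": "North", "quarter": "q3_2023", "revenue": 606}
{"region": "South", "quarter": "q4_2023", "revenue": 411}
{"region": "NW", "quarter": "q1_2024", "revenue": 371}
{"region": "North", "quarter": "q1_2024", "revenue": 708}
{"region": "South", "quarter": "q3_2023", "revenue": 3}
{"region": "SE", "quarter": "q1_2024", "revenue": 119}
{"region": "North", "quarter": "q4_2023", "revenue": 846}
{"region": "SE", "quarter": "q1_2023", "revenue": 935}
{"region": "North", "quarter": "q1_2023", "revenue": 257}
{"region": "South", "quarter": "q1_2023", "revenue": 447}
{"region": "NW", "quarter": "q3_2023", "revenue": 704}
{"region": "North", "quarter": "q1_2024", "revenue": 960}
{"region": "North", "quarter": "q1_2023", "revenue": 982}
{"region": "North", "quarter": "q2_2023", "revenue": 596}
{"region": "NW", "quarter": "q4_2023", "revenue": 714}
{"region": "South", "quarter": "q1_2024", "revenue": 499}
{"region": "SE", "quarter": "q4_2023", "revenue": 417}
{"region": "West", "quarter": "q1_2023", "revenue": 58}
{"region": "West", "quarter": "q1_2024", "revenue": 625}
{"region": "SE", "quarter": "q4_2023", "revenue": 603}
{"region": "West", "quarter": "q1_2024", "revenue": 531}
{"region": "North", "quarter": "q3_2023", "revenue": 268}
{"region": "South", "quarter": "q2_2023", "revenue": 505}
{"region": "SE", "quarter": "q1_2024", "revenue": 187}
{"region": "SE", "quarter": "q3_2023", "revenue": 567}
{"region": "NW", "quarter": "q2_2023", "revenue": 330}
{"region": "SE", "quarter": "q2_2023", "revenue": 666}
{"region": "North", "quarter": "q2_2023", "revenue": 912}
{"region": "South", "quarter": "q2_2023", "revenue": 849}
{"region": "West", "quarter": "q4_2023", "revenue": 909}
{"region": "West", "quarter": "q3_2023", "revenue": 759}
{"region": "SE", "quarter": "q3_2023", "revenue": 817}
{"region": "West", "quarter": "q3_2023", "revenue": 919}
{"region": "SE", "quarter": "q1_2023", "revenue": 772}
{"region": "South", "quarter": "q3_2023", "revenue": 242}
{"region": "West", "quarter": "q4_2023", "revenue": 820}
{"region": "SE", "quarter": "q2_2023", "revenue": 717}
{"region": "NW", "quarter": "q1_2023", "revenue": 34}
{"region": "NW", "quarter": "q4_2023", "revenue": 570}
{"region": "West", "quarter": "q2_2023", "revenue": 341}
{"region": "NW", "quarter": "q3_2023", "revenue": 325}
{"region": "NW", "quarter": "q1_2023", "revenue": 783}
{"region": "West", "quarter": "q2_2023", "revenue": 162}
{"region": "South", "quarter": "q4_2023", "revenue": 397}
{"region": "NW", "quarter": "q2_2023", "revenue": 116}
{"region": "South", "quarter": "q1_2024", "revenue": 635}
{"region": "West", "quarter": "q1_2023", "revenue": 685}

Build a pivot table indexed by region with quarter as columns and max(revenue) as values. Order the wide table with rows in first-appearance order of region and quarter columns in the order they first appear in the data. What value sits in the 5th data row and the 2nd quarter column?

With rows in first-appearance order of region, row 5 is region=West. quarter columns in first-appearance order: q1_2024, q4_2023, q1_2023, q3_2023, q2_2023; column 2 is q4_2023.
Long rows with region=West, quarter=q4_2023: max(909, 820) = 909.

909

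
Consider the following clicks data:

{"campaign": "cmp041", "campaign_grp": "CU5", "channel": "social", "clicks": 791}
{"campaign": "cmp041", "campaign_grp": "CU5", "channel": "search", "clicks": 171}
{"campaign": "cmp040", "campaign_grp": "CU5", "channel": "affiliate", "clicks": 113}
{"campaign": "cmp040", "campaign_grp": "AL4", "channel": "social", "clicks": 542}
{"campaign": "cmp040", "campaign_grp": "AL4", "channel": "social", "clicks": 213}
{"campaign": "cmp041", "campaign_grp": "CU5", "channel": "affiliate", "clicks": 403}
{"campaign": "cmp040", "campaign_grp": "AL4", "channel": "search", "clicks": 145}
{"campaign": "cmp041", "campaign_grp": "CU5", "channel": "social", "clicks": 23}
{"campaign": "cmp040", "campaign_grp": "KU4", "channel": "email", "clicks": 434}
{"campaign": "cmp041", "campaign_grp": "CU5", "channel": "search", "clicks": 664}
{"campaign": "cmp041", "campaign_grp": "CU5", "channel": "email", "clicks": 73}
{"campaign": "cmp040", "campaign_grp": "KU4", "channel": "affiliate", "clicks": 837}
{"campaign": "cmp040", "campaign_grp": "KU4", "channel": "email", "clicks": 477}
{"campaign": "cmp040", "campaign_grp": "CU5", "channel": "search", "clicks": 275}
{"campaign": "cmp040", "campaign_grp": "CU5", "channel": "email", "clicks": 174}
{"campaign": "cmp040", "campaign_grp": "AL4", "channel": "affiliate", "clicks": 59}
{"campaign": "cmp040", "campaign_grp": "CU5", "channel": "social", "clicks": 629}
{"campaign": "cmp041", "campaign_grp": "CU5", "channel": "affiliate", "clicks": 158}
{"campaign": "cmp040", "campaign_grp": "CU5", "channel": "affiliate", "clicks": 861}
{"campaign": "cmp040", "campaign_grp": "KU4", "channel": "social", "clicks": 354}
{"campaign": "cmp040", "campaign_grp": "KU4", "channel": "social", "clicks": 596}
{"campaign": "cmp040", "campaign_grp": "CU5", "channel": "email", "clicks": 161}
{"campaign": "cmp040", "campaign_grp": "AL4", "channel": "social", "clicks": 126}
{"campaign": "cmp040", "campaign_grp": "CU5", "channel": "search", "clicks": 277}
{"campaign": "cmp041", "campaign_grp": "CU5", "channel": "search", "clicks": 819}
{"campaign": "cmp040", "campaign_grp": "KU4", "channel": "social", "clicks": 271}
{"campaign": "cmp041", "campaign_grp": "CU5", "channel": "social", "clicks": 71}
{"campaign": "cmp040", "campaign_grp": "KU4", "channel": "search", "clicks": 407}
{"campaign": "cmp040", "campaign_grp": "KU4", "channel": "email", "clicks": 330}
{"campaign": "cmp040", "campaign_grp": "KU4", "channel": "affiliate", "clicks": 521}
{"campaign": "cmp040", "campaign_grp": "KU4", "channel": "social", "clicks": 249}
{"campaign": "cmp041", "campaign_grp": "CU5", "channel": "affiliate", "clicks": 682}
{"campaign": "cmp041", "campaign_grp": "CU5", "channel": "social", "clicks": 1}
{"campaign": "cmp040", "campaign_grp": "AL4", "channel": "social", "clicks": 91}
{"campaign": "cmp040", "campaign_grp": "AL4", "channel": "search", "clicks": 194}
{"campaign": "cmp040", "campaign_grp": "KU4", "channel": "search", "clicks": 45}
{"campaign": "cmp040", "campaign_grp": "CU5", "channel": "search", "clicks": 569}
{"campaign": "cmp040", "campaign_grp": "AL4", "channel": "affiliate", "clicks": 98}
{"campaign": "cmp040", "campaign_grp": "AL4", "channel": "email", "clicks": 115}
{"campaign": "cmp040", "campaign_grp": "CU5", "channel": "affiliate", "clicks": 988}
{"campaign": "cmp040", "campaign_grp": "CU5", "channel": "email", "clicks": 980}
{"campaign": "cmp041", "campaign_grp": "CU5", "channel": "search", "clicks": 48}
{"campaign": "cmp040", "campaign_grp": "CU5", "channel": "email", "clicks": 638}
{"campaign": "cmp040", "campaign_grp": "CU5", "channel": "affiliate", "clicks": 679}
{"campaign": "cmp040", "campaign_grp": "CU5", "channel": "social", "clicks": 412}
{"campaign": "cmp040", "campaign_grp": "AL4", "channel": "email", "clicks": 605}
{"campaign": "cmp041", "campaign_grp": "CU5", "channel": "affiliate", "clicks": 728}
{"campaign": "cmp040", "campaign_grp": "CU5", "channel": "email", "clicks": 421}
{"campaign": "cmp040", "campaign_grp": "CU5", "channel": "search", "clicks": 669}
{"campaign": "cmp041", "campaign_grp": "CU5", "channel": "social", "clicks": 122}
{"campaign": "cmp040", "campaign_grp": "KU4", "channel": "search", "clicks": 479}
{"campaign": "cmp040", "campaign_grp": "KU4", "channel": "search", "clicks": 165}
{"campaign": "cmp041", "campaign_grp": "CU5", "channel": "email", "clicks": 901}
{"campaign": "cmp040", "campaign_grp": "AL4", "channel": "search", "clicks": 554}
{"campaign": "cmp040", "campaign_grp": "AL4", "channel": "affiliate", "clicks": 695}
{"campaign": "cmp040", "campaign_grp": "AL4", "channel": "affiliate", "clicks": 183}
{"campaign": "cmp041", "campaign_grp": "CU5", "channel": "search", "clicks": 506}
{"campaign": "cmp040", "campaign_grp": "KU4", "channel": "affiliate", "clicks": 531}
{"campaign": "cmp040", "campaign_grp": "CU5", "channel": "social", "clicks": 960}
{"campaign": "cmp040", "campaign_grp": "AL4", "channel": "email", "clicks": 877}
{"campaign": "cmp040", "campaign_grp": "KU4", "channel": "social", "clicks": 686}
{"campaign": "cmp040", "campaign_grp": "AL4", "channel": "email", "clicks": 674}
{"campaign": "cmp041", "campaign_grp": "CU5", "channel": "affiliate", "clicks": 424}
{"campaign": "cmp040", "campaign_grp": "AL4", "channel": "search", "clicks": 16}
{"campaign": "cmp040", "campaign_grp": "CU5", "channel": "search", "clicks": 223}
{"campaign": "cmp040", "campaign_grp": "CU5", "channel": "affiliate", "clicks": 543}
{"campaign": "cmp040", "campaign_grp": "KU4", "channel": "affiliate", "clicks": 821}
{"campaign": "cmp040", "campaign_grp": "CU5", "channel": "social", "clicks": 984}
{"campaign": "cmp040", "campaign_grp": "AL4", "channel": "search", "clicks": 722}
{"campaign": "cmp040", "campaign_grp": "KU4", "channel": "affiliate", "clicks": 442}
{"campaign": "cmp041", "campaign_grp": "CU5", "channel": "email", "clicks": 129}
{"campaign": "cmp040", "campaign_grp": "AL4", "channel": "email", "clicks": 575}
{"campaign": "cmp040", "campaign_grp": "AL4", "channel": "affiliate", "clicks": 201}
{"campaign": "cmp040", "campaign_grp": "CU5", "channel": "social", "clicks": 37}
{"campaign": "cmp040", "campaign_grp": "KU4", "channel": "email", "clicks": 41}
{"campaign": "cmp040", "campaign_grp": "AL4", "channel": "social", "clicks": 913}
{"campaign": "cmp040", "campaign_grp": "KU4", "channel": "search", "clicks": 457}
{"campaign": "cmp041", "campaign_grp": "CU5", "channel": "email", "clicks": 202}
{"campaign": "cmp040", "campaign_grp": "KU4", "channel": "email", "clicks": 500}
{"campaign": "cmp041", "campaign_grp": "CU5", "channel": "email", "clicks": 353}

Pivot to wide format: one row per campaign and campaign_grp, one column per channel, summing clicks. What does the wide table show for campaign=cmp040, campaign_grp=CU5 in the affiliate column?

3184

Rows with campaign=cmp040, campaign_grp=CU5 and channel=affiliate: clicks values are 113, 861, 988, 679, 543.
113 + 861 + 988 + 679 + 543 = 3184.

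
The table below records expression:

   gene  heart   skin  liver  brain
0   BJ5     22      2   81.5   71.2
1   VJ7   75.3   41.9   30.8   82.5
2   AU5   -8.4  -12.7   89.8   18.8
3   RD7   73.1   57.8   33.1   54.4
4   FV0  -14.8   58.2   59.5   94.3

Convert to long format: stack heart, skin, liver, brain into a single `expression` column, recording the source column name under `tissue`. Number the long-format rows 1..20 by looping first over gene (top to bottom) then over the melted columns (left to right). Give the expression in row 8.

82.5

20 rows total (5 × 4). Row 8: index ⌊(8-1)/4⌋ = 1 into gene → VJ7; (8-1) mod 4 = 3 into the melted columns → brain.
So row 8 is (VJ7, brain, 82.5); expression = 82.5.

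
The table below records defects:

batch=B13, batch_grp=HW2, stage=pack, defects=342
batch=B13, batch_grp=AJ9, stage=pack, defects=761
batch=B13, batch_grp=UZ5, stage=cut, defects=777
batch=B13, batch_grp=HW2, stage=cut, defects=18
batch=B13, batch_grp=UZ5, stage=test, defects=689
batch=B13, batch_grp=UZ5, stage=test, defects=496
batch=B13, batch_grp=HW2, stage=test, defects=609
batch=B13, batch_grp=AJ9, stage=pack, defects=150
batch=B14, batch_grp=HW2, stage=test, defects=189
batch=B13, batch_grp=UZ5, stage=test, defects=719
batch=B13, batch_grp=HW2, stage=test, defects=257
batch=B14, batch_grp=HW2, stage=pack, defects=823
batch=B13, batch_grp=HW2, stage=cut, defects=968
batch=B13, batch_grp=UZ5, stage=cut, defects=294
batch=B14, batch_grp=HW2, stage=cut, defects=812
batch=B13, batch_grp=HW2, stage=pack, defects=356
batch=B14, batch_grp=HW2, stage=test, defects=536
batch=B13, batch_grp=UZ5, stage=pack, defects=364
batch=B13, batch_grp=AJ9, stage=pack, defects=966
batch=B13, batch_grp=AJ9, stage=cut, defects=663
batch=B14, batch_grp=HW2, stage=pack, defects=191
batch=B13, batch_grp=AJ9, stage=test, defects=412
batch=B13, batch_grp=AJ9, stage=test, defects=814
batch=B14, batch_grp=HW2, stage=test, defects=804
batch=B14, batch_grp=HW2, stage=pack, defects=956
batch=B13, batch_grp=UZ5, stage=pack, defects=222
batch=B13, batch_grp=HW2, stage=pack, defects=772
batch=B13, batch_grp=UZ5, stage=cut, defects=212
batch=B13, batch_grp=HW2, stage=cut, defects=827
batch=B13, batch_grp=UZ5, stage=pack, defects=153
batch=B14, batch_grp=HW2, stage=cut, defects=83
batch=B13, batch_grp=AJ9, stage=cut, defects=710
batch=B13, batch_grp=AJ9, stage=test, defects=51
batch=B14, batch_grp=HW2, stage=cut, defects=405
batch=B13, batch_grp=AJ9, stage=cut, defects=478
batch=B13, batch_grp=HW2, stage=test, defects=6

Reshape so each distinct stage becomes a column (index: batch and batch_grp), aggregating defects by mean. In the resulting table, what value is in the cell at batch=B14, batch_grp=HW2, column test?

509.67

Rows with batch=B14, batch_grp=HW2 and stage=test: defects values are 189, 536, 804.
(189 + 536 + 804) / 3 = 509.67.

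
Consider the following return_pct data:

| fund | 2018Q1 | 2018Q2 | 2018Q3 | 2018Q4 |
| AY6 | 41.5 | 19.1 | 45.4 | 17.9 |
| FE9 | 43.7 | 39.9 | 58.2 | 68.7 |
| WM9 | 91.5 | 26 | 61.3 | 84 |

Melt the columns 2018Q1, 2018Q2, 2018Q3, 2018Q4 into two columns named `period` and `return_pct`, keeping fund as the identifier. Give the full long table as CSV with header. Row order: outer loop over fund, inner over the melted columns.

Each (fund, column) pair becomes one row: 3 × 4 = 12 rows.
For example, (AY6, 2018Q1) → return_pct=41.5.

fund,period,return_pct
AY6,2018Q1,41.5
AY6,2018Q2,19.1
AY6,2018Q3,45.4
AY6,2018Q4,17.9
FE9,2018Q1,43.7
FE9,2018Q2,39.9
FE9,2018Q3,58.2
FE9,2018Q4,68.7
WM9,2018Q1,91.5
WM9,2018Q2,26
WM9,2018Q3,61.3
WM9,2018Q4,84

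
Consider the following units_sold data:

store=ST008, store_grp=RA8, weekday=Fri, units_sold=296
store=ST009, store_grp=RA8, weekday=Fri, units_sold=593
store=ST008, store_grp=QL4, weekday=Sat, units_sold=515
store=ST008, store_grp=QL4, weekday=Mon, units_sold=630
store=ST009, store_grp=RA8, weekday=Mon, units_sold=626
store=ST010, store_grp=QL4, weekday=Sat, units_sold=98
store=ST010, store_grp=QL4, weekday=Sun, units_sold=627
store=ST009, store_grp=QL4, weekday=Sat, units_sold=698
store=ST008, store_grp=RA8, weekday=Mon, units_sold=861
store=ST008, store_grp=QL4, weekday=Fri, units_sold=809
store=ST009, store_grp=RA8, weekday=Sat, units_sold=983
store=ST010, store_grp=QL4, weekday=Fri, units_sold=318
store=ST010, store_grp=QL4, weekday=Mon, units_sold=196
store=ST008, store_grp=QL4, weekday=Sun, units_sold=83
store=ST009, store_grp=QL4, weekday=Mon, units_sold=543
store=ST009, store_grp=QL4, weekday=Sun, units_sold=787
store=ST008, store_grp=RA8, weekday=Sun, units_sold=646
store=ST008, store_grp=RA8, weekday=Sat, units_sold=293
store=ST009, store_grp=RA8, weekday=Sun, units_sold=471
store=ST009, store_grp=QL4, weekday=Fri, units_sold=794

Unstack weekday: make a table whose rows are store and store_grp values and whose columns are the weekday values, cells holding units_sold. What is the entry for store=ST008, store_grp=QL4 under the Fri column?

Wide layout: rows indexed by store and store_grp, columns are the 4 distinct weekday values (Fri, Sat, Mon, Sun).
Cell (store=ST008, store_grp=QL4, weekday=Fri) draws from the long row where store=ST008, store_grp=QL4 and weekday=Fri, which has units_sold=809.

809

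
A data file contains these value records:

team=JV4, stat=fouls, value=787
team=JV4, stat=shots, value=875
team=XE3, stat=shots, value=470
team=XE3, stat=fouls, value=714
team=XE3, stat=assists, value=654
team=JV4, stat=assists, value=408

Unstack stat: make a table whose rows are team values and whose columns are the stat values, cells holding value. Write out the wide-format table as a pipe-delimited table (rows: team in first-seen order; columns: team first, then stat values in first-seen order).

Columns: team plus the 3 distinct stat values (fouls, shots, assists).
For example, row JV4 column fouls takes value=787 from the long row (JV4, fouls).

| team | fouls | shots | assists |
| JV4 | 787 | 875 | 408 |
| XE3 | 714 | 470 | 654 |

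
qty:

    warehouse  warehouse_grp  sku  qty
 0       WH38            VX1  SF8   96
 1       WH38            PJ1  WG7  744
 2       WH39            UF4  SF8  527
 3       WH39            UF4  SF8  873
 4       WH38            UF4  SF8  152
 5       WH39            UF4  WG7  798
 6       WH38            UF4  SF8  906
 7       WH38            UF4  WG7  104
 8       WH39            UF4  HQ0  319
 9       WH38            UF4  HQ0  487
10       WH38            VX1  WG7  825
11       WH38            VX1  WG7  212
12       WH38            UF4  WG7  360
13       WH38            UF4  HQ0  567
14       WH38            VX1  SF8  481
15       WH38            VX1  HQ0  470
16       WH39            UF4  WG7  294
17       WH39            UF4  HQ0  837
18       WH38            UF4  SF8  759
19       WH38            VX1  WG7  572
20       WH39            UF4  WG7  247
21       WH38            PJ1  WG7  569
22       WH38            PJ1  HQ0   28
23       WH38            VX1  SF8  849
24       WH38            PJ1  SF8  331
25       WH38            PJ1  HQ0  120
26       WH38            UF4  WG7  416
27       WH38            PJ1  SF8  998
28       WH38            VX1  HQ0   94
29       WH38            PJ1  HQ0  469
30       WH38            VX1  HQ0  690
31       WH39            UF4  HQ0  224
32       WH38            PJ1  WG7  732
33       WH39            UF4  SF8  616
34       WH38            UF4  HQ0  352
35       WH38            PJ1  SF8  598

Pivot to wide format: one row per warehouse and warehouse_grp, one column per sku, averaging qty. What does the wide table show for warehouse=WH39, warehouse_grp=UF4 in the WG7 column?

446.33

Rows with warehouse=WH39, warehouse_grp=UF4 and sku=WG7: qty values are 798, 294, 247.
(798 + 294 + 247) / 3 = 446.33.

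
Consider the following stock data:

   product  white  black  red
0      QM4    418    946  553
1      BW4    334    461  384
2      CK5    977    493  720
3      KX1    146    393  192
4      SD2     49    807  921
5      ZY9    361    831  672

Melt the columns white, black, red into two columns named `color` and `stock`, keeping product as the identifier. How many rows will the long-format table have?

18

6 product values × 3 melted columns = 18 rows.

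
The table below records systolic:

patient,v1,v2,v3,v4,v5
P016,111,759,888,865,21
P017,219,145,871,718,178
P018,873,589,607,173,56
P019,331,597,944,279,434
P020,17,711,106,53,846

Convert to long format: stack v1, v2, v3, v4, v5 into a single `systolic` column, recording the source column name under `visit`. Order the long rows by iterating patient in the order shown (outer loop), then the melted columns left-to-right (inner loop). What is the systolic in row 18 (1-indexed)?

944

25 rows total (5 × 5). Row 18: index ⌊(18-1)/5⌋ = 3 into patient → P019; (18-1) mod 5 = 2 into the melted columns → v3.
So row 18 is (P019, v3, 944); systolic = 944.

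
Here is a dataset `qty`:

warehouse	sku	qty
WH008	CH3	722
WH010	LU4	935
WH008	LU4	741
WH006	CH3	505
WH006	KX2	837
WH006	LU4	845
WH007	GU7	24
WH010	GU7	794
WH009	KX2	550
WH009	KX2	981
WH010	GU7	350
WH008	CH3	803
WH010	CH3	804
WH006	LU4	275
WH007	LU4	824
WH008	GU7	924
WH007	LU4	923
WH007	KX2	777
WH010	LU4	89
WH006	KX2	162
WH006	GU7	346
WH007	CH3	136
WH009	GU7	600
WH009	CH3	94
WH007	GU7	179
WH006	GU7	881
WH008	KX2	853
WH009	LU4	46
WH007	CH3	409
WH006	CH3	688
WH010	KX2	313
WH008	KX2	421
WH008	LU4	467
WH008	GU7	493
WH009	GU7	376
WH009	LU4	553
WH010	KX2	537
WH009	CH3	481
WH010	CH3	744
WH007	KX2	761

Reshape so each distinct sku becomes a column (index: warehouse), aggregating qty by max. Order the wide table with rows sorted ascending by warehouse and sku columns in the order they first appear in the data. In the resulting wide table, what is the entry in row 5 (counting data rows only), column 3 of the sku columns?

537

With rows sorted ascending by warehouse, row 5 is warehouse=WH010. sku columns in first-appearance order: CH3, LU4, KX2, GU7; column 3 is KX2.
Long rows with warehouse=WH010, sku=KX2: max(313, 537) = 537.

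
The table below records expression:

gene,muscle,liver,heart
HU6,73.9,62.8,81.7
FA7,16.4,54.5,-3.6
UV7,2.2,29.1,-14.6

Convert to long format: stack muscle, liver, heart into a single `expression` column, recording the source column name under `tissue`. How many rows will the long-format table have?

3 gene values × 3 melted columns = 9 rows.

9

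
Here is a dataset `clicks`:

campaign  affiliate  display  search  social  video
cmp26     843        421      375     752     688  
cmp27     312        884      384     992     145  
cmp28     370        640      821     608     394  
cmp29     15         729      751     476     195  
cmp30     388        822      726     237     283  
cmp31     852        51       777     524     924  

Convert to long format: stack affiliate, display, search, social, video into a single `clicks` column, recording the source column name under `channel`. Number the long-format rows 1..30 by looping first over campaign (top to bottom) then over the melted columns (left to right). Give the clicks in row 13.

30 rows total (6 × 5). Row 13: index ⌊(13-1)/5⌋ = 2 into campaign → cmp28; (13-1) mod 5 = 2 into the melted columns → search.
So row 13 is (cmp28, search, 821); clicks = 821.

821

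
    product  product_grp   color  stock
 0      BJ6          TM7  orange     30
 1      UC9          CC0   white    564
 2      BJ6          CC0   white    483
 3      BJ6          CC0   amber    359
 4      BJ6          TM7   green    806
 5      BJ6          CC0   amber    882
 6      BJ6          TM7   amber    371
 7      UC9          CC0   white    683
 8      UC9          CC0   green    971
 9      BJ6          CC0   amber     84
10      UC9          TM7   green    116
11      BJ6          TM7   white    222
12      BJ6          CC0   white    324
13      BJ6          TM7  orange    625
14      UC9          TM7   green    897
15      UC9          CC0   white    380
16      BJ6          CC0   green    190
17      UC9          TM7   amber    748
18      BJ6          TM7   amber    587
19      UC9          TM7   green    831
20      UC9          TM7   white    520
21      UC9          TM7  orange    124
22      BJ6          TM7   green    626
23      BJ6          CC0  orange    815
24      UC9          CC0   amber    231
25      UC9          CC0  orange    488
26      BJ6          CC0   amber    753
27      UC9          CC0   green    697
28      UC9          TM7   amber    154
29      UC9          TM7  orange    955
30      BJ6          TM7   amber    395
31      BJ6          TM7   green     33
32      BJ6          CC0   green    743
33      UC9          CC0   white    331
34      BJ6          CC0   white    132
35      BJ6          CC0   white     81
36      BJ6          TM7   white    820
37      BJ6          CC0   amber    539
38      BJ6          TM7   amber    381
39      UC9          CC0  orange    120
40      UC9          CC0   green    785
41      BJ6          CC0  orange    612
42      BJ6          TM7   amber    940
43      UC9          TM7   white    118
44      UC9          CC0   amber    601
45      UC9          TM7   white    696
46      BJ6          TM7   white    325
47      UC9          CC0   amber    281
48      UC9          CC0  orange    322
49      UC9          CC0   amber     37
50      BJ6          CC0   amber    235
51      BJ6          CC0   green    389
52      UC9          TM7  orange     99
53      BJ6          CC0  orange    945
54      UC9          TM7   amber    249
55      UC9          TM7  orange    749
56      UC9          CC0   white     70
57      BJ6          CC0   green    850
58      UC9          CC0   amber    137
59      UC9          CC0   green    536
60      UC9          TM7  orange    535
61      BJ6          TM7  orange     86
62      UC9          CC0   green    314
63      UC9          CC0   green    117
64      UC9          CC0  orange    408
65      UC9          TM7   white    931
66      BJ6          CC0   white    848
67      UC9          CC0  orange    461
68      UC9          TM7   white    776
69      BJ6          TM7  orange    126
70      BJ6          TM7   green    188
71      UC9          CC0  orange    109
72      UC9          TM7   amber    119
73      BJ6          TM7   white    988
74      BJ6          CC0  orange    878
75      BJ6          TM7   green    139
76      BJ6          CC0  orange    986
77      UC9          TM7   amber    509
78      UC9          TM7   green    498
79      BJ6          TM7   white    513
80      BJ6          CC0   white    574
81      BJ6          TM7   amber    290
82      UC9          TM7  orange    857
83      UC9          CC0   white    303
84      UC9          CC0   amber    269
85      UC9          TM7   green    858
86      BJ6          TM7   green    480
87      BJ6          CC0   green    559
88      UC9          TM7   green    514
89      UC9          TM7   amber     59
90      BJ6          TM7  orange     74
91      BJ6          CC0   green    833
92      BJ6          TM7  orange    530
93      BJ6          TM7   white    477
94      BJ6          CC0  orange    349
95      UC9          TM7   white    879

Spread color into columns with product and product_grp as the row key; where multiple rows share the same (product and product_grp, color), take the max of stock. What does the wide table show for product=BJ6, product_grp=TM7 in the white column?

988

Rows with product=BJ6, product_grp=TM7 and color=white: stock values are 222, 820, 325, 988, 513, 477.
max(222, 820, 325, 988, 513, 477) = 988.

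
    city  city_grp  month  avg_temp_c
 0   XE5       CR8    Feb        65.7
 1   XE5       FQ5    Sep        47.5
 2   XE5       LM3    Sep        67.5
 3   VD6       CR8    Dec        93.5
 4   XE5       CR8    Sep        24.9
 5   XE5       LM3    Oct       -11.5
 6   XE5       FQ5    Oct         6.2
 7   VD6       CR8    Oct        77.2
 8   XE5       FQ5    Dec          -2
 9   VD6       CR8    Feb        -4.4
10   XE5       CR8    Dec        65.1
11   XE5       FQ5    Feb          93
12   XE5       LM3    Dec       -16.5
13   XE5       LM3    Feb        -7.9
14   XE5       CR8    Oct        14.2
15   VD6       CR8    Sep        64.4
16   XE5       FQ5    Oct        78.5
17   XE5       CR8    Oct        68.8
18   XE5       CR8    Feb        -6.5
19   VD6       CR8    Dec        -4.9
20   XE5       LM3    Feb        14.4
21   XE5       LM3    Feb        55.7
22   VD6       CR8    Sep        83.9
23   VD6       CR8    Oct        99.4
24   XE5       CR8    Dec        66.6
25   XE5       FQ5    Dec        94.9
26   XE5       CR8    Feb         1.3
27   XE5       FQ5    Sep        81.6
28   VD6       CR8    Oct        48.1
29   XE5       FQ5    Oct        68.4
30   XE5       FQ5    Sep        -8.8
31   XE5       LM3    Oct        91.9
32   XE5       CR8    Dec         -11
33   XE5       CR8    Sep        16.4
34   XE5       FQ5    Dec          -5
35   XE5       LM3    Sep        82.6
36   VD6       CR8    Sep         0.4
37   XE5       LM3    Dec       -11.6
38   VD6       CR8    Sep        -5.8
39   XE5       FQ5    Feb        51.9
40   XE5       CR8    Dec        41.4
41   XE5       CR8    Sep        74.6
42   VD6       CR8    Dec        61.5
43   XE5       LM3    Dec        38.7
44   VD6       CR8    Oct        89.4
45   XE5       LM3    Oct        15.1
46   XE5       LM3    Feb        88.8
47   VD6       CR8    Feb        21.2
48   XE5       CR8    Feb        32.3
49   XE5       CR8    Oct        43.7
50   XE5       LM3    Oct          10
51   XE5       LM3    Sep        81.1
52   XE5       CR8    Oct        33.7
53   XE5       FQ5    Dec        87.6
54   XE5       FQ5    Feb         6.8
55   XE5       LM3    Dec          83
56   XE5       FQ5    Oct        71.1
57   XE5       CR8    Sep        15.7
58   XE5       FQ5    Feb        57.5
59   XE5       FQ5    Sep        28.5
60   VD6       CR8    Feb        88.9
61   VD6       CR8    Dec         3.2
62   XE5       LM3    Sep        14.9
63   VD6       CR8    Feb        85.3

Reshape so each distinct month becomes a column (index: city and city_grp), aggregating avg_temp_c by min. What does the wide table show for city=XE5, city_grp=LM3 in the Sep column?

14.9

Rows with city=XE5, city_grp=LM3 and month=Sep: avg_temp_c values are 67.5, 82.6, 81.1, 14.9.
min(67.5, 82.6, 81.1, 14.9) = 14.9.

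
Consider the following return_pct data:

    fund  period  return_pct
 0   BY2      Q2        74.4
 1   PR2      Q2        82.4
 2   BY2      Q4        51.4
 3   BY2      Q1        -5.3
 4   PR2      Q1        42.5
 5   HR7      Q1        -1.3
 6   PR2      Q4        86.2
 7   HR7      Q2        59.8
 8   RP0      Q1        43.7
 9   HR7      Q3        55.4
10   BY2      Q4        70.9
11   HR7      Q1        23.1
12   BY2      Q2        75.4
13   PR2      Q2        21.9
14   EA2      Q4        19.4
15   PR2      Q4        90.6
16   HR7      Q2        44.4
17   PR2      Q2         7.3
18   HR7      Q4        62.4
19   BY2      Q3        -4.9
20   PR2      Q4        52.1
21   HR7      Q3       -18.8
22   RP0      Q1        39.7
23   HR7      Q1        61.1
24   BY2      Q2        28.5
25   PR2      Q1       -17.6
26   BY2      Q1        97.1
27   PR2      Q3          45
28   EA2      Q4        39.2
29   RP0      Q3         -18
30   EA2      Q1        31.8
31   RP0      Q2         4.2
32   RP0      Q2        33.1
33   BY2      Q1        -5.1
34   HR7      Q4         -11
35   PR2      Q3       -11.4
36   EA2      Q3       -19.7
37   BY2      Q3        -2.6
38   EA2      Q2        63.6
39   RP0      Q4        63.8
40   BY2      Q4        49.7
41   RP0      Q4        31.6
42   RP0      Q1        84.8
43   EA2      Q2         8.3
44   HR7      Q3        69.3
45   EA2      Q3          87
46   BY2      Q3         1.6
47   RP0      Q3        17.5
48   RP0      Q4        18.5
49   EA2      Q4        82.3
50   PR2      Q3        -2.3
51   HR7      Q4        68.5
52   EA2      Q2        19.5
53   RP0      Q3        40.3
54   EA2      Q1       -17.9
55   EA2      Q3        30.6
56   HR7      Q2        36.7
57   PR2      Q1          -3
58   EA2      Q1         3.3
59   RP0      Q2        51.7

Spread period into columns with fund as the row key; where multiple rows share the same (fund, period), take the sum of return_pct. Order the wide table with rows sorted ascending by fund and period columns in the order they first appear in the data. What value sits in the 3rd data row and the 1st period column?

With rows sorted ascending by fund, row 3 is fund=HR7. period columns in first-appearance order: Q2, Q4, Q1, Q3; column 1 is Q2.
Long rows with fund=HR7, period=Q2: 59.8 + 44.4 + 36.7 = 140.9.

140.9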